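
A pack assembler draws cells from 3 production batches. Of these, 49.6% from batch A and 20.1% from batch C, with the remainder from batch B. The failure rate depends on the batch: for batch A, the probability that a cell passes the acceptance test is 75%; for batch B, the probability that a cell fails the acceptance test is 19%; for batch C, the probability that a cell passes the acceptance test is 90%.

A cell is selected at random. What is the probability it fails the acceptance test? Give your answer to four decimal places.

0.2017

P(B) = 1 − (0.496 + 0.201) = 0.303.
P(F|A) = 1 − 0.75 = 0.25.
P(F|C) = 1 − 0.9 = 0.1.
P(F) = P(F|A)·P(A) + P(F|B)·P(B) + P(F|C)·P(C)
      = 0.25·0.496 + 0.19·0.303 + 0.1·0.201
      = 0.124 + 0.05757 + 0.0201 = 0.20167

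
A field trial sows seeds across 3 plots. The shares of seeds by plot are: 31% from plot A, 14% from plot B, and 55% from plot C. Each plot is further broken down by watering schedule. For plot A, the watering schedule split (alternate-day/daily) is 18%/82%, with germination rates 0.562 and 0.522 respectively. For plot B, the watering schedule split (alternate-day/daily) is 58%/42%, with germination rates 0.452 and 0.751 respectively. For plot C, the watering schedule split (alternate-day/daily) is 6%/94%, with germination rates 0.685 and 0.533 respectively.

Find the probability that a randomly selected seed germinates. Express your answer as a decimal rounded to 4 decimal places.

P(G|A) = 0.18·0.562 + 0.82·0.522 = 0.10116 + 0.42804 = 0.5292
P(G|B) = 0.58·0.452 + 0.42·0.751 = 0.26216 + 0.31542 = 0.57758
P(G|C) = 0.06·0.685 + 0.94·0.533 = 0.0411 + 0.50102 = 0.54212
By total probability over the outer partition,
P(G) = 0.31·0.5292 + 0.14·0.57758 + 0.55·0.54212
      = 0.164052 + 0.0808612 + 0.298166 = 0.5430792

P(G) ≈ 0.5431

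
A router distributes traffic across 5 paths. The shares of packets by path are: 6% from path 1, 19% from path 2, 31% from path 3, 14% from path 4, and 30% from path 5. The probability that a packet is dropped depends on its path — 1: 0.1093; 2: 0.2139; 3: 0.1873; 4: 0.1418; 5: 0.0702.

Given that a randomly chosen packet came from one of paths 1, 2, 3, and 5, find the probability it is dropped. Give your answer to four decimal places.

Let S = {1, 2, 3, 5}.
P(S) = 0.06 + 0.19 + 0.31 + 0.3 = 0.86.
P(L ∩ S) = 0.1093·0.06 + 0.2139·0.19 + 0.1873·0.31 + 0.0702·0.3 = 0.006558 + 0.040641 + 0.058063 + 0.02106 = 0.126322.
P(L | S) = 0.126322 / 0.86 = 0.146886…

P(L|S) ≈ 0.1469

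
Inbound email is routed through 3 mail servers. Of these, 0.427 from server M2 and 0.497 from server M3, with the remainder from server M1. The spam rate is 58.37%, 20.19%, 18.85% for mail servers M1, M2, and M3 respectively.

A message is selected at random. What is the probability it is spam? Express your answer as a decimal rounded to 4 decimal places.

P(M1) = 1 − (0.427 + 0.497) = 0.076.
P(S) = P(S|M1)·P(M1) + P(S|M2)·P(M2) + P(S|M3)·P(M3)
      = 0.5837·0.076 + 0.2019·0.427 + 0.1885·0.497
      = 0.0443612 + 0.0862113 + 0.0936845 = 0.224257

0.2243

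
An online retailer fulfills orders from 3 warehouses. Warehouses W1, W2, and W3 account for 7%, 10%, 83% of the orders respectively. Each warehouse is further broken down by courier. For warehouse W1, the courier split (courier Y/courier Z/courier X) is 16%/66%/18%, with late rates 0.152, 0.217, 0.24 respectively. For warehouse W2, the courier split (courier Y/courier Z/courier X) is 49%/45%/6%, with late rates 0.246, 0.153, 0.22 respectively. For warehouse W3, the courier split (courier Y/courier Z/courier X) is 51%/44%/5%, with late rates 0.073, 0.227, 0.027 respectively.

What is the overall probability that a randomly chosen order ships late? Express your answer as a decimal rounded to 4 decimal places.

P(L|W1) = 0.16·0.152 + 0.66·0.217 + 0.18·0.24 = 0.02432 + 0.14322 + 0.0432 = 0.21074
P(L|W2) = 0.49·0.246 + 0.45·0.153 + 0.06·0.22 = 0.12054 + 0.06885 + 0.0132 = 0.20259
P(L|W3) = 0.51·0.073 + 0.44·0.227 + 0.05·0.027 = 0.03723 + 0.09988 + 0.00135 = 0.13846
By total probability over the outer partition,
P(L) = 0.07·0.21074 + 0.1·0.20259 + 0.83·0.13846
      = 0.0147518 + 0.020259 + 0.1149218 = 0.1499326

P(L) ≈ 0.1499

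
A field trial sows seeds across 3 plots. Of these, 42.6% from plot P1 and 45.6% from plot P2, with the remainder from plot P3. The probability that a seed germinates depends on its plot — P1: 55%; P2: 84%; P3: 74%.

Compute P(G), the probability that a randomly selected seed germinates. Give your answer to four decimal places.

0.7047

P(P3) = 1 − (0.426 + 0.456) = 0.118.
P(G) = P(G|P1)·P(P1) + P(G|P2)·P(P2) + P(G|P3)·P(P3)
      = 0.55·0.426 + 0.84·0.456 + 0.74·0.118
      = 0.2343 + 0.38304 + 0.08732 = 0.70466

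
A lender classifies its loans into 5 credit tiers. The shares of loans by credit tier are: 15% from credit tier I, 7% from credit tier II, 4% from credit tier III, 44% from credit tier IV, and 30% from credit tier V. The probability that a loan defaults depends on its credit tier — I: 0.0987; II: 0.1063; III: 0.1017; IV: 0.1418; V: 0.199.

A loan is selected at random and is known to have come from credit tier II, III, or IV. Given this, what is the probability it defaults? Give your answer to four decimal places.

0.1344

Let S = {II, III, IV}.
P(S) = 0.07 + 0.04 + 0.44 = 0.55.
P(D ∩ S) = 0.1063·0.07 + 0.1017·0.04 + 0.1418·0.44 = 0.007441 + 0.004068 + 0.062392 = 0.073901.
P(D | S) = 0.073901 / 0.55 = 0.134365…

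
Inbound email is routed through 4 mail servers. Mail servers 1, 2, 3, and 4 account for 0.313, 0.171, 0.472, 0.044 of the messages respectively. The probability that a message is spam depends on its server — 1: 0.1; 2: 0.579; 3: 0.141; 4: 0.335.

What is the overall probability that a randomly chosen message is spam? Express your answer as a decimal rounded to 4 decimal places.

P(S) = P(S|1)·P(1) + P(S|2)·P(2) + P(S|3)·P(3) + P(S|4)·P(4)
      = 0.1·0.313 + 0.579·0.171 + 0.141·0.472 + 0.335·0.044
      = 0.0313 + 0.099009 + 0.066552 + 0.01474 = 0.211601

0.2116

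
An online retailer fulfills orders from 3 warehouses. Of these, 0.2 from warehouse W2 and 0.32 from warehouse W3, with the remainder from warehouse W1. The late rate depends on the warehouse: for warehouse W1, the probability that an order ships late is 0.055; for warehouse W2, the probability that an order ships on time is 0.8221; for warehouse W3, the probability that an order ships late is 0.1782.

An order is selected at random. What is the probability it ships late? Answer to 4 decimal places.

P(W1) = 1 − (0.2 + 0.32) = 0.48.
P(L|W2) = 1 − 0.8221 = 0.1779.
P(L) = P(L|W1)·P(W1) + P(L|W2)·P(W2) + P(L|W3)·P(W3)
      = 0.055·0.48 + 0.1779·0.2 + 0.1782·0.32
      = 0.0264 + 0.03558 + 0.057024 = 0.119004

P(L) ≈ 0.1190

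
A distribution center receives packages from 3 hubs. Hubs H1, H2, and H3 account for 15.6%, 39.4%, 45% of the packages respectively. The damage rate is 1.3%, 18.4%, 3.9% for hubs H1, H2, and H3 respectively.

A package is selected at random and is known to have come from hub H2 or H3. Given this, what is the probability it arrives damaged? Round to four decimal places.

0.1067

Let S = {H2, H3}.
P(S) = 0.394 + 0.45 = 0.844.
P(D ∩ S) = 0.184·0.394 + 0.039·0.45 = 0.072496 + 0.01755 = 0.090046.
P(D | S) = 0.090046 / 0.844 = 0.106690…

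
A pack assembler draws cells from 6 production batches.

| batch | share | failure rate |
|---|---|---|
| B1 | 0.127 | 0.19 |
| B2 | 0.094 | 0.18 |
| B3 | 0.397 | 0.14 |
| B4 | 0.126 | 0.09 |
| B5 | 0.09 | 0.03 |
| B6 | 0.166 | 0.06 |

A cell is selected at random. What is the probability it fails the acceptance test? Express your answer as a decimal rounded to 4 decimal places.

Using total probability over the partition,
P(F) = P(F|B1)·P(B1) + P(F|B2)·P(B2) + P(F|B3)·P(B3) + P(F|B4)·P(B4) + P(F|B5)·P(B5) + P(F|B6)·P(B6)
      = 0.19·0.127 + 0.18·0.094 + 0.14·0.397 + 0.09·0.126 + 0.03·0.09 + 0.06·0.166
      = 0.02413 + 0.01692 + 0.05558 + 0.01134 + 0.0027 + 0.00996 = 0.12063

P(F) ≈ 0.1206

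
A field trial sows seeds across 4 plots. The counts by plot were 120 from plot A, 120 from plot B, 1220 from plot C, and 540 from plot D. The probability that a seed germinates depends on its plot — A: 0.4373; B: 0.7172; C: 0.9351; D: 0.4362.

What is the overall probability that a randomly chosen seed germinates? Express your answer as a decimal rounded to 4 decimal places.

0.7575

Total: 120 + 120 + 1220 + 540 = 2000.
P(A) = 120/2000 = 0.06. P(B) = 120/2000 = 0.06. P(C) = 1220/2000 = 0.61. P(D) = 540/2000 = 0.27.
Using total probability over the partition,
P(G) = P(G|A)·P(A) + P(G|B)·P(B) + P(G|C)·P(C) + P(G|D)·P(D)
      = 0.4373·0.06 + 0.7172·0.06 + 0.9351·0.61 + 0.4362·0.27
      = 0.026238 + 0.043032 + 0.570411 + 0.117774 = 0.757455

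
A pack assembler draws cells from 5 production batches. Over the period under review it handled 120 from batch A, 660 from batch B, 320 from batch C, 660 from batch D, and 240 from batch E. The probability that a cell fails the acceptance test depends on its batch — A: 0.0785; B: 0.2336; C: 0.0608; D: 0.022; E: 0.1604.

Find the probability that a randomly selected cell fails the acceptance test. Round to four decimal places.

0.1180

Total: 120 + 660 + 320 + 660 + 240 = 2000.
P(A) = 120/2000 = 0.06. P(B) = 660/2000 = 0.33. P(C) = 320/2000 = 0.16. P(D) = 660/2000 = 0.33. P(E) = 240/2000 = 0.12.
P(F) = P(F|A)·P(A) + P(F|B)·P(B) + P(F|C)·P(C) + P(F|D)·P(D) + P(F|E)·P(E)
      = 0.0785·0.06 + 0.2336·0.33 + 0.0608·0.16 + 0.022·0.33 + 0.1604·0.12
      = 0.00471 + 0.077088 + 0.009728 + 0.00726 + 0.019248 = 0.118034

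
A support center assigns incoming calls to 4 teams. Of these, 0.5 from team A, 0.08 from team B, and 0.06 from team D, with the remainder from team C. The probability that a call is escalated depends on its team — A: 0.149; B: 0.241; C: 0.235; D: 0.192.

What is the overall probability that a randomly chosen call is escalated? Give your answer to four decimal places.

P(E) ≈ 0.1899

P(C) = 1 − (0.5 + 0.08 + 0.06) = 0.36.
By the law of total probability,
P(E) = P(E|A)·P(A) + P(E|B)·P(B) + P(E|C)·P(C) + P(E|D)·P(D)
      = 0.149·0.5 + 0.241·0.08 + 0.235·0.36 + 0.192·0.06
      = 0.0745 + 0.01928 + 0.0846 + 0.01152 = 0.1899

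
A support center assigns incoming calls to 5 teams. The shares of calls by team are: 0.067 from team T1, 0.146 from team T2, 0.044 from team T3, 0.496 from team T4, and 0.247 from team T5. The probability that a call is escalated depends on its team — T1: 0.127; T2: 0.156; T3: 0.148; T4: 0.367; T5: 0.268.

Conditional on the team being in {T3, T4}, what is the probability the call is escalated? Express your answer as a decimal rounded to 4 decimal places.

Let S = {T3, T4}.
P(S) = 0.044 + 0.496 = 0.54.
P(E ∩ S) = 0.148·0.044 + 0.367·0.496 = 0.006512 + 0.182032 = 0.188544.
P(E | S) = 0.188544 / 0.54 = 0.349156…

P(E|S) ≈ 0.3492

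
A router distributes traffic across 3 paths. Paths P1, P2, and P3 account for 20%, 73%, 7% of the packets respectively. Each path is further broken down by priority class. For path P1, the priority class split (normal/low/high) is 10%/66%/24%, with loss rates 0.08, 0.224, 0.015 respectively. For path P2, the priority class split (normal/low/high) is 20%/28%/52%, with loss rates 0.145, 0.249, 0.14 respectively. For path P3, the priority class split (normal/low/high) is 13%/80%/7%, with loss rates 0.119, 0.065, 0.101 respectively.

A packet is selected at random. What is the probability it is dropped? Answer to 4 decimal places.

P(L|P1) = 0.1·0.08 + 0.66·0.224 + 0.24·0.015 = 0.008 + 0.14784 + 0.0036 = 0.15944
P(L|P2) = 0.2·0.145 + 0.28·0.249 + 0.52·0.14 = 0.029 + 0.06972 + 0.0728 = 0.17152
P(L|P3) = 0.13·0.119 + 0.8·0.065 + 0.07·0.101 = 0.01547 + 0.052 + 0.00707 = 0.07454
By total probability over the outer partition,
P(L) = 0.2·0.15944 + 0.73·0.17152 + 0.07·0.07454
      = 0.031888 + 0.1252096 + 0.0052178 = 0.1623154

P(L) ≈ 0.1623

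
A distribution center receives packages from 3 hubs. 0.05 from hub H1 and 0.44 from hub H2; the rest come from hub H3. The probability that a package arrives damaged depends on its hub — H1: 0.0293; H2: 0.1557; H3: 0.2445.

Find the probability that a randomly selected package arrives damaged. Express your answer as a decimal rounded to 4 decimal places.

P(D) ≈ 0.1947

P(H3) = 1 − (0.05 + 0.44) = 0.51.
P(D) = P(D|H1)·P(H1) + P(D|H2)·P(H2) + P(D|H3)·P(H3)
      = 0.0293·0.05 + 0.1557·0.44 + 0.2445·0.51
      = 0.001465 + 0.068508 + 0.124695 = 0.194668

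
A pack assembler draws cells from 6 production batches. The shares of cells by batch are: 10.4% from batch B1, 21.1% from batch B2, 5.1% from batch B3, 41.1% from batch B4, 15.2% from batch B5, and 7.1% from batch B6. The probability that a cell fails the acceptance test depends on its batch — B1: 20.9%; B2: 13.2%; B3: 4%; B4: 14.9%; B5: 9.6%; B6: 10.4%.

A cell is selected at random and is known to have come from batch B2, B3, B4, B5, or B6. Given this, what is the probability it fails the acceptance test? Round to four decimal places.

Let S = {B2, B3, B4, B5, B6}.
P(S) = 0.211 + 0.051 + 0.411 + 0.152 + 0.071 = 0.896.
P(F ∩ S) = 0.132·0.211 + 0.04·0.051 + 0.149·0.411 + 0.096·0.152 + 0.104·0.071 = 0.027852 + 0.00204 + 0.061239 + 0.014592 + 0.007384 = 0.113107.
P(F | S) = 0.113107 / 0.896 = 0.126235…

0.1262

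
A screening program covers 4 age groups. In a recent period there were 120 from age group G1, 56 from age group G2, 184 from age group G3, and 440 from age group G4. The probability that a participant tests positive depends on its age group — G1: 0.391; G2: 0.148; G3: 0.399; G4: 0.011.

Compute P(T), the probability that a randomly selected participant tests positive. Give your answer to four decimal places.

Total: 120 + 56 + 184 + 440 = 800.
P(G1) = 120/800 = 0.15. P(G2) = 56/800 = 0.07. P(G3) = 184/800 = 0.23. P(G4) = 440/800 = 0.55.
P(T) = P(T|G1)·P(G1) + P(T|G2)·P(G2) + P(T|G3)·P(G3) + P(T|G4)·P(G4)
      = 0.391·0.15 + 0.148·0.07 + 0.399·0.23 + 0.011·0.55
      = 0.05865 + 0.01036 + 0.09177 + 0.00605 = 0.16683

P(T) ≈ 0.1668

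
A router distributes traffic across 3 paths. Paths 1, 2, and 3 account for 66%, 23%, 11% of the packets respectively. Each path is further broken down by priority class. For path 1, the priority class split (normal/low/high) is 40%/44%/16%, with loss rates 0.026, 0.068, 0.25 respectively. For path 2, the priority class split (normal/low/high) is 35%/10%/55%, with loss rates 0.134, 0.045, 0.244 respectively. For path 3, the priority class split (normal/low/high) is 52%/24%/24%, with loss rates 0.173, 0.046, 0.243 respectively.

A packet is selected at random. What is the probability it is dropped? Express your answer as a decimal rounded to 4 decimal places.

P(L|1) = 0.4·0.026 + 0.44·0.068 + 0.16·0.25 = 0.0104 + 0.02992 + 0.04 = 0.08032
P(L|2) = 0.35·0.134 + 0.1·0.045 + 0.55·0.244 = 0.0469 + 0.0045 + 0.1342 = 0.1856
P(L|3) = 0.52·0.173 + 0.24·0.046 + 0.24·0.243 = 0.08996 + 0.01104 + 0.05832 = 0.15932
Then overall,
P(L) = 0.66·0.08032 + 0.23·0.1856 + 0.11·0.15932
      = 0.0530112 + 0.042688 + 0.0175252 = 0.1132244

0.1132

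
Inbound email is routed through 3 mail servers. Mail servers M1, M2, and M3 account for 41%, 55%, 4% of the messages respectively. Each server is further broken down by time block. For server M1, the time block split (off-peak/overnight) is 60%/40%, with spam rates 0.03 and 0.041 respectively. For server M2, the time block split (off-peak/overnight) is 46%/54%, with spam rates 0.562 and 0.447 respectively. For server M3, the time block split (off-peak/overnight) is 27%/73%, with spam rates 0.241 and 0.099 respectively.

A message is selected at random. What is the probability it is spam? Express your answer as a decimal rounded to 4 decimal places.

P(S) ≈ 0.2945

P(S|M1) = 0.6·0.03 + 0.4·0.041 = 0.018 + 0.0164 = 0.0344
P(S|M2) = 0.46·0.562 + 0.54·0.447 = 0.25852 + 0.24138 = 0.4999
P(S|M3) = 0.27·0.241 + 0.73·0.099 = 0.06507 + 0.07227 = 0.13734
Then overall,
P(S) = 0.41·0.0344 + 0.55·0.4999 + 0.04·0.13734
      = 0.014104 + 0.274945 + 0.0054936 = 0.2945426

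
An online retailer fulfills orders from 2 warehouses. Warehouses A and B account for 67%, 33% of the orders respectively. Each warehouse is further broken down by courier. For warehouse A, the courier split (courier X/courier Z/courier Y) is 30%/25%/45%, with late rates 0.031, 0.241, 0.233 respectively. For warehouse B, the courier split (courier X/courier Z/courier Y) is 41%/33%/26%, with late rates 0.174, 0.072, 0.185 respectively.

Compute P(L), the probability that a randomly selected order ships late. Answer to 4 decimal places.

P(L|A) = 0.3·0.031 + 0.25·0.241 + 0.45·0.233 = 0.0093 + 0.06025 + 0.10485 = 0.1744
P(L|B) = 0.41·0.174 + 0.33·0.072 + 0.26·0.185 = 0.07134 + 0.02376 + 0.0481 = 0.1432
Then overall,
P(L) = 0.67·0.1744 + 0.33·0.1432
      = 0.116848 + 0.047256 = 0.164104

P(L) ≈ 0.1641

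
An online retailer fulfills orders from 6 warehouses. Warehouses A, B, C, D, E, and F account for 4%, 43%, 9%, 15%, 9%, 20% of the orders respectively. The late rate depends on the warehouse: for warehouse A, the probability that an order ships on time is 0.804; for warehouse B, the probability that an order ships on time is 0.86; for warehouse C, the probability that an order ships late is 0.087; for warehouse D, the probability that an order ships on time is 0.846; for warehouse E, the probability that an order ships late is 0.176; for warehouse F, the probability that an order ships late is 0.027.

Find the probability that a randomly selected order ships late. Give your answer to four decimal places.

P(L|A) = 1 − 0.804 = 0.196.
P(L|B) = 1 − 0.86 = 0.14.
P(L|D) = 1 − 0.846 = 0.154.
P(L) = P(L|A)·P(A) + P(L|B)·P(B) + P(L|C)·P(C) + P(L|D)·P(D) + P(L|E)·P(E) + P(L|F)·P(F)
      = 0.196·0.04 + 0.14·0.43 + 0.087·0.09 + 0.154·0.15 + 0.176·0.09 + 0.027·0.2
      = 0.00784 + 0.0602 + 0.00783 + 0.0231 + 0.01584 + 0.0054 = 0.12021

0.1202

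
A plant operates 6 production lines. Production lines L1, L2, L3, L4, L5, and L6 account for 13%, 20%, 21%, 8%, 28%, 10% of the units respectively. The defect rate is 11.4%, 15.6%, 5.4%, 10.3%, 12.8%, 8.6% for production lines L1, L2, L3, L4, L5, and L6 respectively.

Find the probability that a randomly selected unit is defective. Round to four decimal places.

P(D) ≈ 0.1100

Summing over the partition,
P(D) = P(D|L1)·P(L1) + P(D|L2)·P(L2) + P(D|L3)·P(L3) + P(D|L4)·P(L4) + P(D|L5)·P(L5) + P(D|L6)·P(L6)
      = 0.114·0.13 + 0.156·0.2 + 0.054·0.21 + 0.103·0.08 + 0.128·0.28 + 0.086·0.1
      = 0.01482 + 0.0312 + 0.01134 + 0.00824 + 0.03584 + 0.0086 = 0.11004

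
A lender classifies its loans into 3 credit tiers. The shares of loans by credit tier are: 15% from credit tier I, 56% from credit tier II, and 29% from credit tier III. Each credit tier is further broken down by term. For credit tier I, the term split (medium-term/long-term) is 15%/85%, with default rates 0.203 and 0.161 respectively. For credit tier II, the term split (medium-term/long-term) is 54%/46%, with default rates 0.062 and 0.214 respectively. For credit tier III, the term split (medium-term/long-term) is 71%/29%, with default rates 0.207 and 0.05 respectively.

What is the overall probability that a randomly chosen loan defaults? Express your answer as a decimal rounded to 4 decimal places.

0.1458

P(D|I) = 0.15·0.203 + 0.85·0.161 = 0.03045 + 0.13685 = 0.1673
P(D|II) = 0.54·0.062 + 0.46·0.214 = 0.03348 + 0.09844 = 0.13192
P(D|III) = 0.71·0.207 + 0.29·0.05 = 0.14697 + 0.0145 = 0.16147
By total probability over the outer partition,
P(D) = 0.15·0.1673 + 0.56·0.13192 + 0.29·0.16147
      = 0.025095 + 0.0738752 + 0.0468263 = 0.1457965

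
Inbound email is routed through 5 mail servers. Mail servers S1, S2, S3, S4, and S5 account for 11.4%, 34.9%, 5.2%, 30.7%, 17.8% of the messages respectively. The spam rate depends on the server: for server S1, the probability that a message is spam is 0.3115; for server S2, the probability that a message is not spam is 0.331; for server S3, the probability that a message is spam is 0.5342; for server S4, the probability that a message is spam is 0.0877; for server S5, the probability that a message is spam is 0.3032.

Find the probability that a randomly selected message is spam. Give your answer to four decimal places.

0.3777

P(S|S2) = 1 − 0.331 = 0.669.
Using total probability over the partition,
P(S) = P(S|S1)·P(S1) + P(S|S2)·P(S2) + P(S|S3)·P(S3) + P(S|S4)·P(S4) + P(S|S5)·P(S5)
      = 0.3115·0.114 + 0.669·0.349 + 0.5342·0.052 + 0.0877·0.307 + 0.3032·0.178
      = 0.035511 + 0.233481 + 0.0277784 + 0.0269239 + 0.0539696 = 0.3776639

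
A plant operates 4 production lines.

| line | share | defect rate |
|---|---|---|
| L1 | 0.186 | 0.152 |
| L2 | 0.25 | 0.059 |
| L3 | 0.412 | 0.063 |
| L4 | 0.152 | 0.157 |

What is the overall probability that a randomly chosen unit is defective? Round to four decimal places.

P(D) = P(D|L1)·P(L1) + P(D|L2)·P(L2) + P(D|L3)·P(L3) + P(D|L4)·P(L4)
      = 0.152·0.186 + 0.059·0.25 + 0.063·0.412 + 0.157·0.152
      = 0.028272 + 0.01475 + 0.025956 + 0.023864 = 0.092842

0.0928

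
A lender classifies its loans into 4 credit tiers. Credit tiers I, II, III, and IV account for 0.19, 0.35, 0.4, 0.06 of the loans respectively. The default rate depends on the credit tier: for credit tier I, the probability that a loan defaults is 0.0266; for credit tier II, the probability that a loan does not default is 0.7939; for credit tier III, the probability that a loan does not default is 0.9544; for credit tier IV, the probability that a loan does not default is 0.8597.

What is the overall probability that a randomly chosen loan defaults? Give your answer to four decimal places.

P(D) ≈ 0.1038

P(D|II) = 1 − 0.7939 = 0.2061.
P(D|III) = 1 − 0.9544 = 0.0456.
P(D|IV) = 1 − 0.8597 = 0.1403.
By the law of total probability,
P(D) = P(D|I)·P(I) + P(D|II)·P(II) + P(D|III)·P(III) + P(D|IV)·P(IV)
      = 0.0266·0.19 + 0.2061·0.35 + 0.0456·0.4 + 0.1403·0.06
      = 0.005054 + 0.072135 + 0.01824 + 0.008418 = 0.103847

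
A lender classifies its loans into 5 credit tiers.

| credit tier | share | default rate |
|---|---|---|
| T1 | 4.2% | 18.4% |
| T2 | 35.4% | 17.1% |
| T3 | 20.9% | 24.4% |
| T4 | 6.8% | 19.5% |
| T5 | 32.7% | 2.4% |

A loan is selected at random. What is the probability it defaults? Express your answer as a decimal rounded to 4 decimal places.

0.1404

Summing over the partition,
P(D) = P(D|T1)·P(T1) + P(D|T2)·P(T2) + P(D|T3)·P(T3) + P(D|T4)·P(T4) + P(D|T5)·P(T5)
      = 0.184·0.042 + 0.171·0.354 + 0.244·0.209 + 0.195·0.068 + 0.024·0.327
      = 0.007728 + 0.060534 + 0.050996 + 0.01326 + 0.007848 = 0.140366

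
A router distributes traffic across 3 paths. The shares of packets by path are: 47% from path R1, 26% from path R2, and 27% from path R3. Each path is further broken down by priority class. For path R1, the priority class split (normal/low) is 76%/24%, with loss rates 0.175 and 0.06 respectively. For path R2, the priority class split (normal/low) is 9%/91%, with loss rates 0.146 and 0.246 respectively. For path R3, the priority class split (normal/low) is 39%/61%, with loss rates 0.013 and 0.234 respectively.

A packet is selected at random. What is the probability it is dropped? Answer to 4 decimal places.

P(L|R1) = 0.76·0.175 + 0.24·0.06 = 0.133 + 0.0144 = 0.1474
P(L|R2) = 0.09·0.146 + 0.91·0.246 = 0.01314 + 0.22386 = 0.237
P(L|R3) = 0.39·0.013 + 0.61·0.234 = 0.00507 + 0.14274 = 0.14781
Then overall,
P(L) = 0.47·0.1474 + 0.26·0.237 + 0.27·0.14781
      = 0.069278 + 0.06162 + 0.0399087 = 0.1708067

P(L) ≈ 0.1708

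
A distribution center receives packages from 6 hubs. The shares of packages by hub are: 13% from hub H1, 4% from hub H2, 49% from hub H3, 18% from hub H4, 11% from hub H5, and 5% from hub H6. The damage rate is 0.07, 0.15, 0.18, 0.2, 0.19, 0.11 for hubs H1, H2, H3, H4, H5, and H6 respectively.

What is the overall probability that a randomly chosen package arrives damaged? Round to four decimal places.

Using total probability over the partition,
P(D) = P(D|H1)·P(H1) + P(D|H2)·P(H2) + P(D|H3)·P(H3) + P(D|H4)·P(H4) + P(D|H5)·P(H5) + P(D|H6)·P(H6)
      = 0.07·0.13 + 0.15·0.04 + 0.18·0.49 + 0.2·0.18 + 0.19·0.11 + 0.11·0.05
      = 0.0091 + 0.006 + 0.0882 + 0.036 + 0.0209 + 0.0055 = 0.1657

P(D) ≈ 0.1657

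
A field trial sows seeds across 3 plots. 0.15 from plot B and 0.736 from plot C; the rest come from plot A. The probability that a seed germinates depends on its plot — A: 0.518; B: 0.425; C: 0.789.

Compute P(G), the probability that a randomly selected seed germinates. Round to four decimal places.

0.7035

P(A) = 1 − (0.15 + 0.736) = 0.114.
P(G) = P(G|A)·P(A) + P(G|B)·P(B) + P(G|C)·P(C)
      = 0.518·0.114 + 0.425·0.15 + 0.789·0.736
      = 0.059052 + 0.06375 + 0.580704 = 0.703506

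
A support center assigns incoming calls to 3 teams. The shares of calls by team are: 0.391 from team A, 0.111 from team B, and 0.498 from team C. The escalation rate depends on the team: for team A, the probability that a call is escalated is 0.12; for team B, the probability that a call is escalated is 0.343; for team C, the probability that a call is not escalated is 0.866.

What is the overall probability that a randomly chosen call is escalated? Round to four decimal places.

P(E) ≈ 0.1517

P(E|C) = 1 − 0.866 = 0.134.
Summing over the partition,
P(E) = P(E|A)·P(A) + P(E|B)·P(B) + P(E|C)·P(C)
      = 0.12·0.391 + 0.343·0.111 + 0.134·0.498
      = 0.04692 + 0.038073 + 0.066732 = 0.151725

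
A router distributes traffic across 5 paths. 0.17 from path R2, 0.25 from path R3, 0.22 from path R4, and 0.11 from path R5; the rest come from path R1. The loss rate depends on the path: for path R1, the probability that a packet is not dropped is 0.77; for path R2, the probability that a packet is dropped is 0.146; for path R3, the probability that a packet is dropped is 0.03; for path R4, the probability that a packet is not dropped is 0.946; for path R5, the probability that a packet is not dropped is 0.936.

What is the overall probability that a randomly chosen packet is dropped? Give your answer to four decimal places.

P(R1) = 1 − (0.17 + 0.25 + 0.22 + 0.11) = 0.25.
P(L|R1) = 1 − 0.77 = 0.23.
P(L|R4) = 1 − 0.946 = 0.054.
P(L|R5) = 1 − 0.936 = 0.064.
P(L) = P(L|R1)·P(R1) + P(L|R2)·P(R2) + P(L|R3)·P(R3) + P(L|R4)·P(R4) + P(L|R5)·P(R5)
      = 0.23·0.25 + 0.146·0.17 + 0.03·0.25 + 0.054·0.22 + 0.064·0.11
      = 0.0575 + 0.02482 + 0.0075 + 0.01188 + 0.00704 = 0.10874

0.1087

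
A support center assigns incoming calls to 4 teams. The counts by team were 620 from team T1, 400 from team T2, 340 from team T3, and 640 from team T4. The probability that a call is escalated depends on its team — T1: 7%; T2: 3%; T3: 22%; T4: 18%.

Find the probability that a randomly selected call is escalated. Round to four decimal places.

Total: 620 + 400 + 340 + 640 = 2000.
P(T1) = 620/2000 = 0.31. P(T2) = 400/2000 = 0.2. P(T3) = 340/2000 = 0.17. P(T4) = 640/2000 = 0.32.
By the law of total probability,
P(E) = P(E|T1)·P(T1) + P(E|T2)·P(T2) + P(E|T3)·P(T3) + P(E|T4)·P(T4)
      = 0.07·0.31 + 0.03·0.2 + 0.22·0.17 + 0.18·0.32
      = 0.0217 + 0.006 + 0.0374 + 0.0576 = 0.1227

0.1227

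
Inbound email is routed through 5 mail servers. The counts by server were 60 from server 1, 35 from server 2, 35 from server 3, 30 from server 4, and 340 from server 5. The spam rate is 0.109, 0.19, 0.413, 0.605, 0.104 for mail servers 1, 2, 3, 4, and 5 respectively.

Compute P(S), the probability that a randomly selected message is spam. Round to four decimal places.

Total: 60 + 35 + 35 + 30 + 340 = 500.
P(1) = 60/500 = 0.12. P(2) = 35/500 = 0.07. P(3) = 35/500 = 0.07. P(4) = 30/500 = 0.06. P(5) = 340/500 = 0.68.
P(S) = P(S|1)·P(1) + P(S|2)·P(2) + P(S|3)·P(3) + P(S|4)·P(4) + P(S|5)·P(5)
      = 0.109·0.12 + 0.19·0.07 + 0.413·0.07 + 0.605·0.06 + 0.104·0.68
      = 0.01308 + 0.0133 + 0.02891 + 0.0363 + 0.07072 = 0.16231

0.1623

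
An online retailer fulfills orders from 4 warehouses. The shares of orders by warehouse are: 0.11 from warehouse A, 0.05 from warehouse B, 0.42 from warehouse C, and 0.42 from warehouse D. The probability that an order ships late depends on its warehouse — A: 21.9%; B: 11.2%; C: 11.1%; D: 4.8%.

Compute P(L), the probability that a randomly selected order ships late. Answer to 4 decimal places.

0.0965

P(L) = P(L|A)·P(A) + P(L|B)·P(B) + P(L|C)·P(C) + P(L|D)·P(D)
      = 0.219·0.11 + 0.112·0.05 + 0.111·0.42 + 0.048·0.42
      = 0.02409 + 0.0056 + 0.04662 + 0.02016 = 0.09647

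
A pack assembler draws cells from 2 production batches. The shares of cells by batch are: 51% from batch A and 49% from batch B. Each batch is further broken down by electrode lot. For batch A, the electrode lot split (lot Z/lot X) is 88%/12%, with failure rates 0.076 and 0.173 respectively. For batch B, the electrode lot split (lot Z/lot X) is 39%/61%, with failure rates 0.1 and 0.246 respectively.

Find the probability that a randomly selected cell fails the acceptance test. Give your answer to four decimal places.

0.1373

P(F|A) = 0.88·0.076 + 0.12·0.173 = 0.06688 + 0.02076 = 0.08764
P(F|B) = 0.39·0.1 + 0.61·0.246 = 0.039 + 0.15006 = 0.18906
Then overall,
P(F) = 0.51·0.08764 + 0.49·0.18906
      = 0.0446964 + 0.0926394 = 0.1373358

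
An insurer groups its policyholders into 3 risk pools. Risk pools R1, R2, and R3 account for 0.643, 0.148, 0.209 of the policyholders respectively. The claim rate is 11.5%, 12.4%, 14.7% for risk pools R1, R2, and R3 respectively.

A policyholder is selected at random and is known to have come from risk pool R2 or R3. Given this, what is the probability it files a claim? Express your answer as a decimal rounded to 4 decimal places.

P(C|S) ≈ 0.1375

Let S = {R2, R3}.
P(S) = 0.148 + 0.209 = 0.357.
P(C ∩ S) = 0.124·0.148 + 0.147·0.209 = 0.018352 + 0.030723 = 0.049075.
P(C | S) = 0.049075 / 0.357 = 0.137465…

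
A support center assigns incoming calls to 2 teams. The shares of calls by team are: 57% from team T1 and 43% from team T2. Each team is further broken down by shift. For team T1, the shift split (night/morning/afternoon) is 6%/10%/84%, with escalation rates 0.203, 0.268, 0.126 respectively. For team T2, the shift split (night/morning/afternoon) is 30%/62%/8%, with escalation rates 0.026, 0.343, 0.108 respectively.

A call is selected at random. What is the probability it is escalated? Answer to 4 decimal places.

P(E|T1) = 0.06·0.203 + 0.1·0.268 + 0.84·0.126 = 0.01218 + 0.0268 + 0.10584 = 0.14482
P(E|T2) = 0.3·0.026 + 0.62·0.343 + 0.08·0.108 = 0.0078 + 0.21266 + 0.00864 = 0.2291
Then overall,
P(E) = 0.57·0.14482 + 0.43·0.2291
      = 0.0825474 + 0.098513 = 0.1810604

P(E) ≈ 0.1811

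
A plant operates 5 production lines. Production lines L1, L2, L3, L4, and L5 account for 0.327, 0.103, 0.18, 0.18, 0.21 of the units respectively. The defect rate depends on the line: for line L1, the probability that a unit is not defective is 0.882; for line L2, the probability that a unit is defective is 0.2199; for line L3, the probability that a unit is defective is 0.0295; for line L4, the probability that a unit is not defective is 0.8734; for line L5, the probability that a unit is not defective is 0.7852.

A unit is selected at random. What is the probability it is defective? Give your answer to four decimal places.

P(D|L1) = 1 − 0.882 = 0.118.
P(D|L4) = 1 − 0.8734 = 0.1266.
P(D|L5) = 1 − 0.7852 = 0.2148.
P(D) = P(D|L1)·P(L1) + P(D|L2)·P(L2) + P(D|L3)·P(L3) + P(D|L4)·P(L4) + P(D|L5)·P(L5)
      = 0.118·0.327 + 0.2199·0.103 + 0.0295·0.18 + 0.1266·0.18 + 0.2148·0.21
      = 0.038586 + 0.0226497 + 0.00531 + 0.022788 + 0.045108 = 0.1344417

P(D) ≈ 0.1344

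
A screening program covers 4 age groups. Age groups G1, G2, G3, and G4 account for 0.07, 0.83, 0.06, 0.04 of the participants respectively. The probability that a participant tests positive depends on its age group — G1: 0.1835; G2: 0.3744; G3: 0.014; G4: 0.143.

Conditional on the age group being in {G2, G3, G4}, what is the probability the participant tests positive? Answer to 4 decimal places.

Let S = {G2, G3, G4}.
P(S) = 0.83 + 0.06 + 0.04 = 0.93.
P(T ∩ S) = 0.3744·0.83 + 0.014·0.06 + 0.143·0.04 = 0.310752 + 0.00084 + 0.00572 = 0.317312.
P(T | S) = 0.317312 / 0.93 = 0.341196…

P(T|S) ≈ 0.3412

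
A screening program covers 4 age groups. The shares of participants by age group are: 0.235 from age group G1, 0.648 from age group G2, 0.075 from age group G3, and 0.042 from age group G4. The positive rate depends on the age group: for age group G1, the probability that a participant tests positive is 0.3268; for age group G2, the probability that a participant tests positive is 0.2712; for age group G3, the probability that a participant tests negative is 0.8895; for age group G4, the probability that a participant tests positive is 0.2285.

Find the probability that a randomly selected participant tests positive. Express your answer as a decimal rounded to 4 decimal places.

P(T) ≈ 0.2704

P(T|G3) = 1 − 0.8895 = 0.1105.
P(T) = P(T|G1)·P(G1) + P(T|G2)·P(G2) + P(T|G3)·P(G3) + P(T|G4)·P(G4)
      = 0.3268·0.235 + 0.2712·0.648 + 0.1105·0.075 + 0.2285·0.042
      = 0.076798 + 0.1757376 + 0.0082875 + 0.009597 = 0.2704201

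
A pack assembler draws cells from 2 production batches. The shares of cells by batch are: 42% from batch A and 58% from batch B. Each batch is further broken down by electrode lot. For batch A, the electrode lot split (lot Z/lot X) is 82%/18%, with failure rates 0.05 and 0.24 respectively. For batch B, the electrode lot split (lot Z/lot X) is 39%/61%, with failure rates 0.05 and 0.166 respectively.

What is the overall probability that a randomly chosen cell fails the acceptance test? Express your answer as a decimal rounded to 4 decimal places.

P(F|A) = 0.82·0.05 + 0.18·0.24 = 0.041 + 0.0432 = 0.0842
P(F|B) = 0.39·0.05 + 0.61·0.166 = 0.0195 + 0.10126 = 0.12076
Then overall,
P(F) = 0.42·0.0842 + 0.58·0.12076
      = 0.035364 + 0.0700408 = 0.1054048

P(F) ≈ 0.1054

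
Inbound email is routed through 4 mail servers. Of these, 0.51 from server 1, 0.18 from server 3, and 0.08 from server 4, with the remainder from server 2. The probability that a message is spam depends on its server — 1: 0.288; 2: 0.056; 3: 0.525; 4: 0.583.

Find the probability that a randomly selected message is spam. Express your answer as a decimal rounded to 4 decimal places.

P(2) = 1 − (0.51 + 0.18 + 0.08) = 0.23.
P(S) = P(S|1)·P(1) + P(S|2)·P(2) + P(S|3)·P(3) + P(S|4)·P(4)
      = 0.288·0.51 + 0.056·0.23 + 0.525·0.18 + 0.583·0.08
      = 0.14688 + 0.01288 + 0.0945 + 0.04664 = 0.3009

P(S) ≈ 0.3009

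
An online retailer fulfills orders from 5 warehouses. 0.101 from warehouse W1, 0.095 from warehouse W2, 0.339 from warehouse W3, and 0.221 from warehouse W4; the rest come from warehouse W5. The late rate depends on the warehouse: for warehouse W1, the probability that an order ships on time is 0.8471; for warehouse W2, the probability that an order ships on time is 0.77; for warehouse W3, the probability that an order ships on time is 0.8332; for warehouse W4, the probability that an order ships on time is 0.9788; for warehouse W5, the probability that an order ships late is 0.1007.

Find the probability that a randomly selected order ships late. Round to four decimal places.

P(L) ≈ 0.1231

P(W5) = 1 − (0.101 + 0.095 + 0.339 + 0.221) = 0.244.
P(L|W1) = 1 − 0.8471 = 0.1529.
P(L|W2) = 1 − 0.77 = 0.23.
P(L|W3) = 1 − 0.8332 = 0.1668.
P(L|W4) = 1 − 0.9788 = 0.0212.
Using total probability over the partition,
P(L) = P(L|W1)·P(W1) + P(L|W2)·P(W2) + P(L|W3)·P(W3) + P(L|W4)·P(W4) + P(L|W5)·P(W5)
      = 0.1529·0.101 + 0.23·0.095 + 0.1668·0.339 + 0.0212·0.221 + 0.1007·0.244
      = 0.0154429 + 0.02185 + 0.0565452 + 0.0046852 + 0.0245708 = 0.1230941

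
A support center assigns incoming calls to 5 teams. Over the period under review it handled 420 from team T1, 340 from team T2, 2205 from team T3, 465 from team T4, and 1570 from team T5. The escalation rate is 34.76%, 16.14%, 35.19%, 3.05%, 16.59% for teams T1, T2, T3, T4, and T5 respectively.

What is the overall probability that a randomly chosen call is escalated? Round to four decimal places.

0.2503

Total: 420 + 340 + 2205 + 465 + 1570 = 5000.
P(T1) = 420/5000 = 0.084. P(T2) = 340/5000 = 0.068. P(T3) = 2205/5000 = 0.441. P(T4) = 465/5000 = 0.093. P(T5) = 1570/5000 = 0.314.
By the law of total probability,
P(E) = P(E|T1)·P(T1) + P(E|T2)·P(T2) + P(E|T3)·P(T3) + P(E|T4)·P(T4) + P(E|T5)·P(T5)
      = 0.3476·0.084 + 0.1614·0.068 + 0.3519·0.441 + 0.0305·0.093 + 0.1659·0.314
      = 0.0291984 + 0.0109752 + 0.1551879 + 0.0028365 + 0.0520926 = 0.2502906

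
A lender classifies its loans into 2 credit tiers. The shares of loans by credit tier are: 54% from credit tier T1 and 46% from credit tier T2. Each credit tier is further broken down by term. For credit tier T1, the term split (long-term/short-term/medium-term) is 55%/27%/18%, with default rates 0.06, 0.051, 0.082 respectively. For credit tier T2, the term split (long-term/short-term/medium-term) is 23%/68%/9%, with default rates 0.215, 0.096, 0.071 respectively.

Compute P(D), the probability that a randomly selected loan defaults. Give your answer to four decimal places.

P(D|T1) = 0.55·0.06 + 0.27·0.051 + 0.18·0.082 = 0.033 + 0.01377 + 0.01476 = 0.06153
P(D|T2) = 0.23·0.215 + 0.68·0.096 + 0.09·0.071 = 0.04945 + 0.06528 + 0.00639 = 0.12112
By total probability over the outer partition,
P(D) = 0.54·0.06153 + 0.46·0.12112
      = 0.0332262 + 0.0557152 = 0.0889414

P(D) ≈ 0.0889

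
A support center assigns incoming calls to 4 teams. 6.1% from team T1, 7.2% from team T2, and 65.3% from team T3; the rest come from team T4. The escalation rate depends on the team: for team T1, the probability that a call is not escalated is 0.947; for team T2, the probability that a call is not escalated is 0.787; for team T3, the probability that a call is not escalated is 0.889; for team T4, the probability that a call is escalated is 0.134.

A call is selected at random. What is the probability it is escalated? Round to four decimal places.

P(T4) = 1 − (0.061 + 0.072 + 0.653) = 0.214.
P(E|T1) = 1 − 0.947 = 0.053.
P(E|T2) = 1 − 0.787 = 0.213.
P(E|T3) = 1 − 0.889 = 0.111.
Summing over the partition,
P(E) = P(E|T1)·P(T1) + P(E|T2)·P(T2) + P(E|T3)·P(T3) + P(E|T4)·P(T4)
      = 0.053·0.061 + 0.213·0.072 + 0.111·0.653 + 0.134·0.214
      = 0.003233 + 0.015336 + 0.072483 + 0.028676 = 0.119728

P(E) ≈ 0.1197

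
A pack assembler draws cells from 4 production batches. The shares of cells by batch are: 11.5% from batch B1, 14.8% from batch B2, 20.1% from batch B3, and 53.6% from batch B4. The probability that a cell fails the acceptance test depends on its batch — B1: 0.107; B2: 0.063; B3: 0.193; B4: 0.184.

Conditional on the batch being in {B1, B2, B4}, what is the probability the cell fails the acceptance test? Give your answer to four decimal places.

Let S = {B1, B2, B4}.
P(S) = 0.115 + 0.148 + 0.536 = 0.799.
P(F ∩ S) = 0.107·0.115 + 0.063·0.148 + 0.184·0.536 = 0.012305 + 0.009324 + 0.098624 = 0.120253.
P(F | S) = 0.120253 / 0.799 = 0.150504…

P(F|S) ≈ 0.1505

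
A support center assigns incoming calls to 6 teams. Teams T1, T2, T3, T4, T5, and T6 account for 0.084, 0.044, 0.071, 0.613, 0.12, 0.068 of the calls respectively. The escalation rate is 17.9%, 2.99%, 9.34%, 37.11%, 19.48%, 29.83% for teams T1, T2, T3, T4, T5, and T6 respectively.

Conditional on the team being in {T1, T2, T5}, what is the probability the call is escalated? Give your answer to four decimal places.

Let S = {T1, T2, T5}.
P(S) = 0.084 + 0.044 + 0.12 = 0.248.
P(E ∩ S) = 0.179·0.084 + 0.0299·0.044 + 0.1948·0.12 = 0.015036 + 0.0013156 + 0.023376 = 0.0397276.
P(E | S) = 0.0397276 / 0.248 = 0.160192…

P(E|S) ≈ 0.1602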